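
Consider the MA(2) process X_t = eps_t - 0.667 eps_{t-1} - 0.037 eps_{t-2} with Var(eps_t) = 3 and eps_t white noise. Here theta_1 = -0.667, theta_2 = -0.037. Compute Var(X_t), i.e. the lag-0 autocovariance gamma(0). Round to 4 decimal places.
\gamma(0) = 4.3388

For an MA(q) process X_t = eps_t + sum_i theta_i eps_{t-i} with
Var(eps_t) = sigma^2, the variance is
  gamma(0) = sigma^2 * (1 + sum_i theta_i^2).
  sum_i theta_i^2 = (-0.667)^2 + (-0.037)^2 = 0.444889 + 0.001369 = 0.446258.
  gamma(0) = 3 * (1 + 0.446258) = 3 * 1.446258 = 4.338774, which rounds to 4.3388.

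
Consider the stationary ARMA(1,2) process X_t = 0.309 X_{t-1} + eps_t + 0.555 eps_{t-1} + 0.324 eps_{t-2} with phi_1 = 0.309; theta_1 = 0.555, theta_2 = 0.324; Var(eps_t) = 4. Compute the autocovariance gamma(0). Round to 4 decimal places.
\gamma(0) = 8.5305

Multiply the model equation by X_{t-k} and take expectations. With theta_0 = psi_0 = 1 and psi_j the MA(infinity) weights, this gives
  gamma(k) - sum_i phi_i gamma(k-i) = c_k,
  c_k = sigma^2 * sum_{j=k..q} theta_j psi_{j-k}   (c_k = 0 for k > q),
using gamma(-m) = gamma(m).
psi-weights needed (psi_j = theta_j + sum_i phi_i psi_{j-i}):
  psi_1 = theta_1 + phi_1 = 0.555 + (0.309) = 0.864
  psi_2 = theta_2 + phi_1 psi_1 = 0.324 + (0.309)(0.864) = 0.590976
Right-hand sides:
  c_0 = sigma^2 (1 + theta_1 psi_1 + theta_2 psi_2) = 4 * (1 + (0.555)(0.864) + (0.324)(0.590976)) = 4 * 1.670996 = 6.683985
  c_1 = sigma^2 (theta_1 + theta_2 psi_1) = 4 * (0.555 + (0.324)(0.864)) = 3.339744
  c_2 = sigma^2 theta_2 = 4 * (0.324) = 1.296
Equations for k = 0 and k = 1 (AR order 1):
  gamma(0) = phi_1 gamma(1) + c_0
  gamma(1) = phi_1 gamma(0) + c_1
Substituting the second into the first: gamma(0) (1 - phi_1^2) = c_0 + phi_1 c_1, so
  gamma(0) = (c_0 + phi_1 c_1) / (1 - phi_1^2) = (6.683985 + (0.309)(3.339744)) / (1 - (0.309)^2) = 7.715966 / 0.904519 = 8.530463.
Therefore gamma(0) = 8.5305 (to 4 decimal places).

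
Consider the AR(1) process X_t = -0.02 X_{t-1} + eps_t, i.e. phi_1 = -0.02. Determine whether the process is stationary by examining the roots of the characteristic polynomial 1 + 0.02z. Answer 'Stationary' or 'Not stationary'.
\text{Stationary}

The AR(p) characteristic polynomial is P(z) = 1 + 0.02z.
Stationarity requires all roots to lie outside the unit circle, i.e. |z| > 1 for every root.
This is linear in z: 1 + (0.02) z = 0  =>  z = -1/(0.02) = -50,  |z| = 50.
Moduli of all roots: 50.0000.
All moduli strictly greater than 1? Yes.
Verdict: Stationary.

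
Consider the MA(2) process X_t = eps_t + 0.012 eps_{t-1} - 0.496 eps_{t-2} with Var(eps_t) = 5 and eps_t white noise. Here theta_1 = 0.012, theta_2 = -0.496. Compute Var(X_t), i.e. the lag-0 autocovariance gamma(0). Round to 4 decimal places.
\gamma(0) = 6.2308

For an MA(q) process X_t = eps_t + sum_i theta_i eps_{t-i} with
Var(eps_t) = sigma^2, the variance is
  gamma(0) = sigma^2 * (1 + sum_i theta_i^2).
  sum_i theta_i^2 = (0.012)^2 + (-0.496)^2 = 0.000144 + 0.246016 = 0.24616.
  gamma(0) = 5 * (1 + 0.24616) = 5 * 1.24616 = 6.2308.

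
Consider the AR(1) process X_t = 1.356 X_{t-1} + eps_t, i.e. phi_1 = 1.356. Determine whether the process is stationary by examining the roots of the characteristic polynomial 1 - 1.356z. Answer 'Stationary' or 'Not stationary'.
\text{Not stationary}

The AR(p) characteristic polynomial is P(z) = 1 - 1.356z.
Stationarity requires all roots to lie outside the unit circle, i.e. |z| > 1 for every root.
This is linear in z: 1 + (-1.356) z = 0  =>  z = -1/(-1.356) = 0.737463,  |z| = 0.737463.
Moduli of all roots: 0.7375.
All moduli strictly greater than 1? No.
Verdict: Not stationary.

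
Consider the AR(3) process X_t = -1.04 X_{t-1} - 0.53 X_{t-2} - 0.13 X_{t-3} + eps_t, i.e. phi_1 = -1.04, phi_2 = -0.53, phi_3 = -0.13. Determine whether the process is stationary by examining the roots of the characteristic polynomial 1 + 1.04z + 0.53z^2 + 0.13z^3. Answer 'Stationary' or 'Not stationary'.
\text{Stationary}

The AR(p) characteristic polynomial is P(z) = 1 + 1.04z + 0.53z^2 + 0.13z^3.
Stationarity requires all roots to lie outside the unit circle, i.e. |z| > 1 for every root.
Degree 3: look for a simple real root z0 first, then factor out (1 - z/z0) and solve the remaining quadratic.
Testing z0 = -2: P(-2) = 1 + (1.04)(-2) + (0.53)(-2)^2 + (0.13)(-2)^3
  = 1 + (-2.08) + (2.12) + (-1.04) = 0.  So z_0 = -2 is a root, |z_0| = 2.
Divide out the factor (1 + 0.5 z) = (1 - z/z0) (since 1/z0 = -0.5):
  P(z) = (1 + 0.5 z)(1 + (0.54) z + (0.26) z^2)
  [check: z-coef 0.54 - (-0.5) = 1.04; z^2-coef 0.26 - (-0.5)(0.54) = 0.53; z^3-coef -(-0.5)(0.26) = 0.13.]
Remaining roots from the quadratic factor 1 + (0.54) z + (0.26) z^2:
  Set 1 + (0.54) z + (0.26) z^2 = 0, i.e. a z^2 + b z + c = 0 with a = 0.26, b = 0.54, c = 1.
  Discriminant D = b^2 - 4ac = (0.54)^2 - 4*(0.26)*1 = 0.2916 - (1.04) = -0.7484.
  D < 0, so the roots are the complex-conjugate pair z = (-b +/- i sqrt(-D)) / (2a) = -1.0385 +/- 1.6637i.
  For a conjugate pair |z|^2 = z * conj(z) = (product of roots) = c/a = 1/(0.26) = 3.846154, so |z| = sqrt(3.846154) = 1.9612 for both roots.
Moduli of all roots: 2.0000, 1.9612, 1.9612.
All moduli strictly greater than 1? Yes.
Verdict: Stationary.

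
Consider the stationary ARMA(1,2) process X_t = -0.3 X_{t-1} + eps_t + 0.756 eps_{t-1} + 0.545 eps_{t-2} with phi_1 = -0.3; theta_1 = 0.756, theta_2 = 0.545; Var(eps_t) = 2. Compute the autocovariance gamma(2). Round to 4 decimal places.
\gamma(2) = 0.7377

Multiply the model equation by X_{t-k} and take expectations. With theta_0 = psi_0 = 1 and psi_j the MA(infinity) weights, this gives
  gamma(k) - sum_i phi_i gamma(k-i) = c_k,
  c_k = sigma^2 * sum_{j=k..q} theta_j psi_{j-k}   (c_k = 0 for k > q),
using gamma(-m) = gamma(m).
psi-weights needed (psi_j = theta_j + sum_i phi_i psi_{j-i}):
  psi_1 = theta_1 + phi_1 = 0.756 + (-0.3) = 0.456
  psi_2 = theta_2 + phi_1 psi_1 = 0.545 + (-0.3)(0.456) = 0.4082
Right-hand sides:
  c_0 = sigma^2 (1 + theta_1 psi_1 + theta_2 psi_2) = 2 * (1 + (0.756)(0.456) + (0.545)(0.4082)) = 2 * 1.567205 = 3.13441
  c_1 = sigma^2 (theta_1 + theta_2 psi_1) = 2 * (0.756 + (0.545)(0.456)) = 2.00904
  c_2 = sigma^2 theta_2 = 2 * (0.545) = 1.09
Equations for k = 0 and k = 1 (AR order 1):
  gamma(0) = phi_1 gamma(1) + c_0
  gamma(1) = phi_1 gamma(0) + c_1
Substituting the second into the first: gamma(0) (1 - phi_1^2) = c_0 + phi_1 c_1, so
  gamma(0) = (c_0 + phi_1 c_1) / (1 - phi_1^2) = (3.13441 + (-0.3)(2.00904)) / (1 - (-0.3)^2) = 2.531698 / 0.91 = 2.782086.
  gamma(1) = phi_1 gamma(0) + c_1 = (-0.3)(2.782086) + (2.00904) = 1.174414.
For k = 2: gamma(2) = phi_1 gamma(1) + c_2
  = (-0.3)(1.174414) + (1.09) = 0.737676.
Therefore gamma(2) = 0.7377 (to 4 decimal places).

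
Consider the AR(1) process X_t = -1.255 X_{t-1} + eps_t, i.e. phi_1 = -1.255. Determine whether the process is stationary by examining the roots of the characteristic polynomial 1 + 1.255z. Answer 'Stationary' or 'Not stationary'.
\text{Not stationary}

The AR(p) characteristic polynomial is P(z) = 1 + 1.255z.
Stationarity requires all roots to lie outside the unit circle, i.e. |z| > 1 for every root.
This is linear in z: 1 + (1.255) z = 0  =>  z = -1/(1.255) = -0.796813,  |z| = 0.796813.
Moduli of all roots: 0.7968.
All moduli strictly greater than 1? No.
Verdict: Not stationary.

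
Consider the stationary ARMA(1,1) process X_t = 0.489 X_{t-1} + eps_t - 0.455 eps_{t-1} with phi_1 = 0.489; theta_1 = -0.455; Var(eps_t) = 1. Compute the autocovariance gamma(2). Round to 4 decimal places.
\gamma(2) = 0.0170

Multiply the model equation by X_{t-k} and take expectations. With theta_0 = psi_0 = 1 and psi_j the MA(infinity) weights, this gives
  gamma(k) - sum_i phi_i gamma(k-i) = c_k,
  c_k = sigma^2 * sum_{j=k..q} theta_j psi_{j-k}   (c_k = 0 for k > q),
using gamma(-m) = gamma(m).
psi-weights needed (psi_j = theta_j + sum_i phi_i psi_{j-i}):
  psi_1 = theta_1 + phi_1 = -0.455 + (0.489) = 0.034
Right-hand sides:
  c_0 = sigma^2 (1 + theta_1 psi_1) = 1 * (1 + (-0.455)(0.034)) = 1 * 0.98453 = 0.98453
  c_1 = sigma^2 theta_1 = 1 * (-0.455) = -0.455
  c_2 = 0
Equations for k = 0 and k = 1 (AR order 1):
  gamma(0) = phi_1 gamma(1) + c_0
  gamma(1) = phi_1 gamma(0) + c_1
Substituting the second into the first: gamma(0) (1 - phi_1^2) = c_0 + phi_1 c_1, so
  gamma(0) = (c_0 + phi_1 c_1) / (1 - phi_1^2) = (0.98453 + (0.489)(-0.455)) / (1 - (0.489)^2) = 0.762035 / 0.760879 = 1.001519.
  gamma(1) = phi_1 gamma(0) + c_1 = (0.489)(1.001519) + (-0.455) = 0.034743.
For k = 2 (> q): gamma(2) = phi_1 gamma(1) = (0.489)(0.034743) = 0.016989.
Therefore gamma(2) = 0.0170 (to 4 decimal places).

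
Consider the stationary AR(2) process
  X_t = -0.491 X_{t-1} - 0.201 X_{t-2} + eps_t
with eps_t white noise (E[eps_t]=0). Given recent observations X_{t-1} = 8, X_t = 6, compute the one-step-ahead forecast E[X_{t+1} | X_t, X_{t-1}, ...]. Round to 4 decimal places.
E[X_{t+1} \mid \mathcal F_t] = -4.5540

For an AR(p) model X_t = c + sum_i phi_i X_{t-i} + eps_t, the
one-step-ahead conditional mean is
  E[X_{t+1} | X_t, ...] = c + sum_i phi_i X_{t+1-i}.
Substitute known values:
  E[X_{t+1} | ...] = (-0.491) * (6) + (-0.201) * (8)
                   = -4.5540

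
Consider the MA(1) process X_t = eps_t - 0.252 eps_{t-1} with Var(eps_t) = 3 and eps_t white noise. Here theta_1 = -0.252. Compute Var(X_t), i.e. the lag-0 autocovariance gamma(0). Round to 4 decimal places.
\gamma(0) = 3.1905

For an MA(q) process X_t = eps_t + sum_i theta_i eps_{t-i} with
Var(eps_t) = sigma^2, the variance is
  gamma(0) = sigma^2 * (1 + sum_i theta_i^2).
  sum_i theta_i^2 = (-0.252)^2 = 0.063504.
  gamma(0) = 3 * (1 + 0.063504) = 3 * 1.063504 = 3.190512, which rounds to 3.1905.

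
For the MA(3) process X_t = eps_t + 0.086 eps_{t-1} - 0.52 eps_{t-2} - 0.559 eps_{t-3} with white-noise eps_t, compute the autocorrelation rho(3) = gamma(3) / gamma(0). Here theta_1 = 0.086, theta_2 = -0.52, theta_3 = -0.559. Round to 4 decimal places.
\rho(3) = -0.3515

For an MA(q) process with theta_0 = 1, the autocovariance is
  gamma(k) = sigma^2 * sum_{i=0..q-k} theta_i * theta_{i+k},
and rho(k) = gamma(k) / gamma(0). Sigma^2 cancels.
  numerator   = (1)*(-0.559) = -0.559.
  denominator = (1)^2 + (0.086)^2 + (-0.52)^2 + (-0.559)^2 = 1.590277.
  rho(3) = -0.559 / 1.590277 = -0.3515.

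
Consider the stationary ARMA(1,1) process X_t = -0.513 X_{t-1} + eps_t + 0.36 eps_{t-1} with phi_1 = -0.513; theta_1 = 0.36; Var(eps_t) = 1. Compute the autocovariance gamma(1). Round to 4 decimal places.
\gamma(1) = -0.1693

Multiply the model equation by X_{t-k} and take expectations. With theta_0 = psi_0 = 1 and psi_j the MA(infinity) weights, this gives
  gamma(k) - sum_i phi_i gamma(k-i) = c_k,
  c_k = sigma^2 * sum_{j=k..q} theta_j psi_{j-k}   (c_k = 0 for k > q),
using gamma(-m) = gamma(m).
psi-weights needed (psi_j = theta_j + sum_i phi_i psi_{j-i}):
  psi_1 = theta_1 + phi_1 = 0.36 + (-0.513) = -0.153
Right-hand sides:
  c_0 = sigma^2 (1 + theta_1 psi_1) = 1 * (1 + (0.36)(-0.153)) = 1 * 0.94492 = 0.94492
  c_1 = sigma^2 theta_1 = 1 * (0.36) = 0.36
  c_2 = 0
Equations for k = 0 and k = 1 (AR order 1):
  gamma(0) = phi_1 gamma(1) + c_0
  gamma(1) = phi_1 gamma(0) + c_1
Substituting the second into the first: gamma(0) (1 - phi_1^2) = c_0 + phi_1 c_1, so
  gamma(0) = (c_0 + phi_1 c_1) / (1 - phi_1^2) = (0.94492 + (-0.513)(0.36)) / (1 - (-0.513)^2) = 0.76024 / 0.736831 = 1.03177.
  gamma(1) = phi_1 gamma(0) + c_1 = (-0.513)(1.03177) + (0.36) = -0.169298.
Therefore gamma(1) = -0.1693 (to 4 decimal places).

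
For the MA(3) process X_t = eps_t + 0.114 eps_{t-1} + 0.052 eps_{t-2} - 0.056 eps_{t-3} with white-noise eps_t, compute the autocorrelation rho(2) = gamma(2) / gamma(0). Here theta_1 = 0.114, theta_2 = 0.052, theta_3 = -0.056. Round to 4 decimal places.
\rho(2) = 0.0448

For an MA(q) process with theta_0 = 1, the autocovariance is
  gamma(k) = sigma^2 * sum_{i=0..q-k} theta_i * theta_{i+k},
and rho(k) = gamma(k) / gamma(0). Sigma^2 cancels.
  numerator   = (1)*(0.052) + (0.114)*(-0.056) = 0.045616.
  denominator = (1)^2 + (0.114)^2 + (0.052)^2 + (-0.056)^2 = 1.018836.
  rho(2) = 0.045616 / 1.018836 = 0.0448.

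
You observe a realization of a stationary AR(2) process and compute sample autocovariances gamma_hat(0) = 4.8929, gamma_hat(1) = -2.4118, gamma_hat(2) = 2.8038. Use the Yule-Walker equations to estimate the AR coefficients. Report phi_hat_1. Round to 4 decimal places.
\hat\phi_{1} = -0.2780

The Yule-Walker equations for an AR(p) process read, in matrix form,
  Gamma_p phi = r_p,   with   (Gamma_p)_{ij} = gamma(|i - j|),
                       (r_p)_i = gamma(i),   i,j = 1..p.
Substitute the sample gammas (Toeplitz matrix and right-hand side of size 2):
  Gamma_p = [[4.8929, -2.4118], [-2.4118, 4.8929]]
  r_p     = [-2.4118, 2.8038]
Written out:
  4.8929 phi_1 - 2.4118 phi_2 = -2.4118
  -2.4118 phi_1 + 4.8929 phi_2 = 2.8038
Solve by Cramer's rule:
  det = gamma(0)^2 - gamma(1)^2 = (4.8929)^2 - (-2.4118)^2 = 23.94047041 - 5.81677924 = 18.12369117
  phi_hat_1 = [gamma(1) gamma(0) - gamma(1) gamma(2)] / det = [(-2.4118)(4.8929) - (-2.4118)(2.8038)] / 18.12369117 = -5.03849138 / 18.12369117 = -0.278
  phi_hat_2 = [gamma(0) gamma(2) - gamma(1)^2] / det = [(4.8929)(2.8038) - (-2.4118)^2] / 18.12369117 = 7.90193378 / 18.12369117 = 0.436
So phi_hat = [-0.2780, 0.4360].
Therefore phi_hat_1 = -0.2780.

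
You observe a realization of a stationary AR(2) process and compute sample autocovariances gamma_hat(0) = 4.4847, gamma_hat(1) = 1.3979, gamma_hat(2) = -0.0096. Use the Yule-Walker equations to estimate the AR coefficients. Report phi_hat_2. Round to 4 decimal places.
\hat\phi_{2} = -0.1100

The Yule-Walker equations for an AR(p) process read, in matrix form,
  Gamma_p phi = r_p,   with   (Gamma_p)_{ij} = gamma(|i - j|),
                       (r_p)_i = gamma(i),   i,j = 1..p.
Substitute the sample gammas (Toeplitz matrix and right-hand side of size 2):
  Gamma_p = [[4.4847, 1.3979], [1.3979, 4.4847]]
  r_p     = [1.3979, -0.0096]
Written out:
  4.4847 phi_1 + 1.3979 phi_2 = 1.3979
  1.3979 phi_1 + 4.4847 phi_2 = -0.0096
Solve by Cramer's rule:
  det = gamma(0)^2 - gamma(1)^2 = (4.4847)^2 - (1.3979)^2 = 20.11253409 - 1.95412441 = 18.15840968
  phi_hat_1 = [gamma(1) gamma(0) - gamma(1) gamma(2)] / det = [(1.3979)(4.4847) - (1.3979)(-0.0096)] / 18.15840968 = 6.28258197 / 18.15840968 = 0.346
  phi_hat_2 = [gamma(0) gamma(2) - gamma(1)^2] / det = [(4.4847)(-0.0096) - (1.3979)^2] / 18.15840968 = -1.99717753 / 18.15840968 = -0.11
So phi_hat = [0.3460, -0.1100].
Therefore phi_hat_2 = -0.1100.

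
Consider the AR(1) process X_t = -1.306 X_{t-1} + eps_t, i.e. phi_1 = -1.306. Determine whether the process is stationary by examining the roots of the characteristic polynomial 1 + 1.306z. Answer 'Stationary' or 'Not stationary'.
\text{Not stationary}

The AR(p) characteristic polynomial is P(z) = 1 + 1.306z.
Stationarity requires all roots to lie outside the unit circle, i.e. |z| > 1 for every root.
This is linear in z: 1 + (1.306) z = 0  =>  z = -1/(1.306) = -0.765697,  |z| = 0.765697.
Moduli of all roots: 0.7657.
All moduli strictly greater than 1? No.
Verdict: Not stationary.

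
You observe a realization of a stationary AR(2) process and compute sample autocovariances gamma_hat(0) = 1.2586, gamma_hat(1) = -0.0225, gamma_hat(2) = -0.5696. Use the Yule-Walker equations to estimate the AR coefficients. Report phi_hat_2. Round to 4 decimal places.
\hat\phi_{2} = -0.4530

The Yule-Walker equations for an AR(p) process read, in matrix form,
  Gamma_p phi = r_p,   with   (Gamma_p)_{ij} = gamma(|i - j|),
                       (r_p)_i = gamma(i),   i,j = 1..p.
Substitute the sample gammas (Toeplitz matrix and right-hand side of size 2):
  Gamma_p = [[1.2586, -0.0225], [-0.0225, 1.2586]]
  r_p     = [-0.0225, -0.5696]
Written out:
  1.2586 phi_1 - 0.0225 phi_2 = -0.0225
  -0.0225 phi_1 + 1.2586 phi_2 = -0.5696
Solve by Cramer's rule:
  det = gamma(0)^2 - gamma(1)^2 = (1.2586)^2 - (-0.0225)^2 = 1.58407396 - 0.00050625 = 1.58356771
  phi_hat_1 = [gamma(1) gamma(0) - gamma(1) gamma(2)] / det = [(-0.0225)(1.2586) - (-0.0225)(-0.5696)] / 1.58356771 = -0.0411345 / 1.58356771 = -0.026
  phi_hat_2 = [gamma(0) gamma(2) - gamma(1)^2] / det = [(1.2586)(-0.5696) - (-0.0225)^2] / 1.58356771 = -0.71740481 / 1.58356771 = -0.453
So phi_hat = [-0.0260, -0.4530].
Therefore phi_hat_2 = -0.4530.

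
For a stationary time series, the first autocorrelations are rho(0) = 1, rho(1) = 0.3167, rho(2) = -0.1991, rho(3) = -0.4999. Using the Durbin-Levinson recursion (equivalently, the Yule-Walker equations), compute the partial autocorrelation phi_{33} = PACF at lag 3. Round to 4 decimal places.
\phi_{33} = -0.3881

The PACF at lag k is phi_{kk}, the last component of the solution
to the Yule-Walker system G_k phi = r_k where
  (G_k)_{ij} = rho(|i - j|), (r_k)_i = rho(i), i,j = 1..k.
Equivalently, Durbin-Levinson gives phi_{kk} iteratively:
  phi_{11} = rho(1)
  phi_{kk} = [rho(k) - sum_{j=1..k-1} phi_{k-1,j} rho(k-j)]
            / [1 - sum_{j=1..k-1} phi_{k-1,j} rho(j)],
  phi_{k,j} = phi_{k-1,j} - phi_{kk} phi_{k-1,k-j},  j = 1..k-1.
Step k = 1:
  phi_11 = rho(1) = 0.3167.
Step k = 2:
  phi_22 = [rho(2) - phi_11 rho(1)] / [1 - phi_11 rho(1)] = [-0.1991 - (0.3167)(0.3167)] / [1 - (0.3167)(0.3167)]
         = -0.29939889 / 0.89970111 = -0.332776.
  Update: phi_21 = phi_11 - phi_22 phi_11 = 0.3167 - (-0.332776)(0.3167) = 0.42209.
Step k = 3:
  phi_33 = [rho(3) - phi_21 rho(2) - phi_22 rho(1)] / [1 - phi_21 rho(1) - phi_22 rho(2)]
    numerator   = -0.4999 - (0.42209)(-0.1991) - (-0.332776)(0.3167) = -0.31047171
    denominator = 1 - (0.42209)(0.3167) - (-0.332776)(-0.1991) = 0.80006836
  phi_33 = -0.31047171 / 0.80006836 = -0.3881.
Therefore phi_{33} = -0.3881.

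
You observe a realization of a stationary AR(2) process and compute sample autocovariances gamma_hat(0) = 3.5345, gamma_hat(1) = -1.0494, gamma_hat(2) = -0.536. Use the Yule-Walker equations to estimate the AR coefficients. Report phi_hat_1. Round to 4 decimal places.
\hat\phi_{1} = -0.3750

The Yule-Walker equations for an AR(p) process read, in matrix form,
  Gamma_p phi = r_p,   with   (Gamma_p)_{ij} = gamma(|i - j|),
                       (r_p)_i = gamma(i),   i,j = 1..p.
Substitute the sample gammas (Toeplitz matrix and right-hand side of size 2):
  Gamma_p = [[3.5345, -1.0494], [-1.0494, 3.5345]]
  r_p     = [-1.0494, -0.536]
Written out:
  3.5345 phi_1 - 1.0494 phi_2 = -1.0494
  -1.0494 phi_1 + 3.5345 phi_2 = -0.536
Solve by Cramer's rule:
  det = gamma(0)^2 - gamma(1)^2 = (3.5345)^2 - (-1.0494)^2 = 12.49269025 - 1.10124036 = 11.39144989
  phi_hat_1 = [gamma(1) gamma(0) - gamma(1) gamma(2)] / det = [(-1.0494)(3.5345) - (-1.0494)(-0.536)] / 11.39144989 = -4.2715827 / 11.39144989 = -0.375
  phi_hat_2 = [gamma(0) gamma(2) - gamma(1)^2] / det = [(3.5345)(-0.536) - (-1.0494)^2] / 11.39144989 = -2.99573236 / 11.39144989 = -0.263
So phi_hat = [-0.3750, -0.2630].
Therefore phi_hat_1 = -0.3750.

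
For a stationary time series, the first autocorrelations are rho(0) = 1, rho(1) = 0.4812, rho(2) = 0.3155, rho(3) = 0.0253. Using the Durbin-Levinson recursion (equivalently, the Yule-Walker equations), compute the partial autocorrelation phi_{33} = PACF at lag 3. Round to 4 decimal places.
\phi_{33} = -0.2140

The PACF at lag k is phi_{kk}, the last component of the solution
to the Yule-Walker system G_k phi = r_k where
  (G_k)_{ij} = rho(|i - j|), (r_k)_i = rho(i), i,j = 1..k.
Equivalently, Durbin-Levinson gives phi_{kk} iteratively:
  phi_{11} = rho(1)
  phi_{kk} = [rho(k) - sum_{j=1..k-1} phi_{k-1,j} rho(k-j)]
            / [1 - sum_{j=1..k-1} phi_{k-1,j} rho(j)],
  phi_{k,j} = phi_{k-1,j} - phi_{kk} phi_{k-1,k-j},  j = 1..k-1.
Step k = 1:
  phi_11 = rho(1) = 0.4812.
Step k = 2:
  phi_22 = [rho(2) - phi_11 rho(1)] / [1 - phi_11 rho(1)] = [0.3155 - (0.4812)(0.4812)] / [1 - (0.4812)(0.4812)]
         = 0.08394656 / 0.76844656 = 0.109242.
  Update: phi_21 = phi_11 - phi_22 phi_11 = 0.4812 - (0.109242)(0.4812) = 0.428633.
Step k = 3:
  phi_33 = [rho(3) - phi_21 rho(2) - phi_22 rho(1)] / [1 - phi_21 rho(1) - phi_22 rho(2)]
    numerator   = 0.0253 - (0.428633)(0.3155) - (0.109242)(0.4812) = -0.16250085
    denominator = 1 - (0.428633)(0.4812) - (0.109242)(0.3155) = 0.75927608
  phi_33 = -0.16250085 / 0.75927608 = -0.214.
Therefore phi_{33} = -0.2140.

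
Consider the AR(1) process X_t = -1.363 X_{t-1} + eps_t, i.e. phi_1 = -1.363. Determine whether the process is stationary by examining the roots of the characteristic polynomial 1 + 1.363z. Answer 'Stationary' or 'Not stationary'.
\text{Not stationary}

The AR(p) characteristic polynomial is P(z) = 1 + 1.363z.
Stationarity requires all roots to lie outside the unit circle, i.e. |z| > 1 for every root.
This is linear in z: 1 + (1.363) z = 0  =>  z = -1/(1.363) = -0.733676,  |z| = 0.733676.
Moduli of all roots: 0.7337.
All moduli strictly greater than 1? No.
Verdict: Not stationary.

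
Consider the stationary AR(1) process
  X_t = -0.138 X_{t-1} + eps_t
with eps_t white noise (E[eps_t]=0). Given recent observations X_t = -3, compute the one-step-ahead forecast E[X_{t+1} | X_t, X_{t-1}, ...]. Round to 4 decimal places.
E[X_{t+1} \mid \mathcal F_t] = 0.4140

For an AR(p) model X_t = c + sum_i phi_i X_{t-i} + eps_t, the
one-step-ahead conditional mean is
  E[X_{t+1} | X_t, ...] = c + sum_i phi_i X_{t+1-i}.
Substitute known values:
  E[X_{t+1} | ...] = (-0.138) * (-3)
                   = 0.4140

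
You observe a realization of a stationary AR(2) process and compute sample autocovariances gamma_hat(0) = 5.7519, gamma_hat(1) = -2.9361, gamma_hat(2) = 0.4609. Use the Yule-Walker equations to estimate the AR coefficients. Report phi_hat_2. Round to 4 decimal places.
\hat\phi_{2} = -0.2440

The Yule-Walker equations for an AR(p) process read, in matrix form,
  Gamma_p phi = r_p,   with   (Gamma_p)_{ij} = gamma(|i - j|),
                       (r_p)_i = gamma(i),   i,j = 1..p.
Substitute the sample gammas (Toeplitz matrix and right-hand side of size 2):
  Gamma_p = [[5.7519, -2.9361], [-2.9361, 5.7519]]
  r_p     = [-2.9361, 0.4609]
Written out:
  5.7519 phi_1 - 2.9361 phi_2 = -2.9361
  -2.9361 phi_1 + 5.7519 phi_2 = 0.4609
Solve by Cramer's rule:
  det = gamma(0)^2 - gamma(1)^2 = (5.7519)^2 - (-2.9361)^2 = 33.08435361 - 8.62068321 = 24.4636704
  phi_hat_1 = [gamma(1) gamma(0) - gamma(1) gamma(2)] / det = [(-2.9361)(5.7519) - (-2.9361)(0.4609)] / 24.4636704 = -15.5349051 / 24.4636704 = -0.635
  phi_hat_2 = [gamma(0) gamma(2) - gamma(1)^2] / det = [(5.7519)(0.4609) - (-2.9361)^2] / 24.4636704 = -5.9696325 / 24.4636704 = -0.244
So phi_hat = [-0.6350, -0.2440].
Therefore phi_hat_2 = -0.2440.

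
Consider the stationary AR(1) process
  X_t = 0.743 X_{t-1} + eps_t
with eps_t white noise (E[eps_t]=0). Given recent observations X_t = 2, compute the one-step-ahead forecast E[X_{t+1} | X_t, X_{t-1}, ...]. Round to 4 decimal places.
E[X_{t+1} \mid \mathcal F_t] = 1.4860

For an AR(p) model X_t = c + sum_i phi_i X_{t-i} + eps_t, the
one-step-ahead conditional mean is
  E[X_{t+1} | X_t, ...] = c + sum_i phi_i X_{t+1-i}.
Substitute known values:
  E[X_{t+1} | ...] = (0.743) * (2)
                   = 1.4860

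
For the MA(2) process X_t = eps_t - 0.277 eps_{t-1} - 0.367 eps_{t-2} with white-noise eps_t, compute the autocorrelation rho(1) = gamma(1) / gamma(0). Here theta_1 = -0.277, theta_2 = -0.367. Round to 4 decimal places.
\rho(1) = -0.1447

For an MA(q) process with theta_0 = 1, the autocovariance is
  gamma(k) = sigma^2 * sum_{i=0..q-k} theta_i * theta_{i+k},
and rho(k) = gamma(k) / gamma(0). Sigma^2 cancels.
  numerator   = (1)*(-0.277) + (-0.277)*(-0.367) = -0.175341.
  denominator = (1)^2 + (-0.277)^2 + (-0.367)^2 = 1.211418.
  rho(1) = -0.175341 / 1.211418 = -0.1447.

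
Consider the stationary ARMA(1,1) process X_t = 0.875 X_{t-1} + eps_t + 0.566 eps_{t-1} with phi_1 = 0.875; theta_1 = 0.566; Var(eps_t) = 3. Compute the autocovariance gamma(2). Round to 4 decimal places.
\gamma(2) = 24.1321

Multiply the model equation by X_{t-k} and take expectations. With theta_0 = psi_0 = 1 and psi_j the MA(infinity) weights, this gives
  gamma(k) - sum_i phi_i gamma(k-i) = c_k,
  c_k = sigma^2 * sum_{j=k..q} theta_j psi_{j-k}   (c_k = 0 for k > q),
using gamma(-m) = gamma(m).
psi-weights needed (psi_j = theta_j + sum_i phi_i psi_{j-i}):
  psi_1 = theta_1 + phi_1 = 0.566 + (0.875) = 1.441
Right-hand sides:
  c_0 = sigma^2 (1 + theta_1 psi_1) = 3 * (1 + (0.566)(1.441)) = 3 * 1.815606 = 5.446818
  c_1 = sigma^2 theta_1 = 3 * (0.566) = 1.698
  c_2 = 0
Equations for k = 0 and k = 1 (AR order 1):
  gamma(0) = phi_1 gamma(1) + c_0
  gamma(1) = phi_1 gamma(0) + c_1
Substituting the second into the first: gamma(0) (1 - phi_1^2) = c_0 + phi_1 c_1, so
  gamma(0) = (c_0 + phi_1 c_1) / (1 - phi_1^2) = (5.446818 + (0.875)(1.698)) / (1 - (0.875)^2) = 6.932568 / 0.234375 = 29.578957.
  gamma(1) = phi_1 gamma(0) + c_1 = (0.875)(29.578957) + (1.698) = 27.579587.
For k = 2 (> q): gamma(2) = phi_1 gamma(1) = (0.875)(27.579587) = 24.132139.
Therefore gamma(2) = 24.1321 (to 4 decimal places).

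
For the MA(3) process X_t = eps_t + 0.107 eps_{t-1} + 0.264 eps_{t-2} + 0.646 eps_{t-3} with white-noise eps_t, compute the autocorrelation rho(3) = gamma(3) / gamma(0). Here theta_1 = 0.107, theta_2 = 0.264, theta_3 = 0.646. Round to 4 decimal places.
\rho(3) = 0.4311

For an MA(q) process with theta_0 = 1, the autocovariance is
  gamma(k) = sigma^2 * sum_{i=0..q-k} theta_i * theta_{i+k},
and rho(k) = gamma(k) / gamma(0). Sigma^2 cancels.
  numerator   = (1)*(0.646) = 0.646.
  denominator = (1)^2 + (0.107)^2 + (0.264)^2 + (0.646)^2 = 1.498461.
  rho(3) = 0.646 / 1.498461 = 0.4311.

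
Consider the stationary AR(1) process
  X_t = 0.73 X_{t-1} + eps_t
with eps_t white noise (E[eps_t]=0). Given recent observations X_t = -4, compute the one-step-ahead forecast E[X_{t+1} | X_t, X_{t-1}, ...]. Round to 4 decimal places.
E[X_{t+1} \mid \mathcal F_t] = -2.9200

For an AR(p) model X_t = c + sum_i phi_i X_{t-i} + eps_t, the
one-step-ahead conditional mean is
  E[X_{t+1} | X_t, ...] = c + sum_i phi_i X_{t+1-i}.
Substitute known values:
  E[X_{t+1} | ...] = (0.73) * (-4)
                   = -2.9200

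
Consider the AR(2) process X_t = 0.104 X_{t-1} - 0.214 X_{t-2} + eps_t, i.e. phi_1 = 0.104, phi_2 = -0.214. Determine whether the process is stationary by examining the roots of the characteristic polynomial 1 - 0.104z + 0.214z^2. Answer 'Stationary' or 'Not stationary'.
\text{Stationary}

The AR(p) characteristic polynomial is P(z) = 1 - 0.104z + 0.214z^2.
Stationarity requires all roots to lie outside the unit circle, i.e. |z| > 1 for every root.
Set 1 + (-0.104) z + (0.214) z^2 = 0, i.e. a z^2 + b z + c = 0 with a = 0.214, b = -0.104, c = 1.
Discriminant D = b^2 - 4ac = (-0.104)^2 - 4*(0.214)*1 = 0.010816 - (0.856) = -0.845184.
D < 0, so the roots are the complex-conjugate pair z = (-b +/- i sqrt(-D)) / (2a) = 0.243 +/- 2.148i.
For a conjugate pair |z|^2 = z * conj(z) = (product of roots) = c/a = 1/(0.214) = 4.672897, so |z| = sqrt(4.672897) = 2.1617 for both roots.
Moduli of all roots: 2.1617, 2.1617.
All moduli strictly greater than 1? Yes.
Verdict: Stationary.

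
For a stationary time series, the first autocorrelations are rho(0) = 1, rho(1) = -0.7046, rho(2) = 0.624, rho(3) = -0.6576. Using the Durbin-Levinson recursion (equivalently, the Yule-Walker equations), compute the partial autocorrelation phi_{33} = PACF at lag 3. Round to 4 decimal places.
\phi_{33} = -0.3201

The PACF at lag k is phi_{kk}, the last component of the solution
to the Yule-Walker system G_k phi = r_k where
  (G_k)_{ij} = rho(|i - j|), (r_k)_i = rho(i), i,j = 1..k.
Equivalently, Durbin-Levinson gives phi_{kk} iteratively:
  phi_{11} = rho(1)
  phi_{kk} = [rho(k) - sum_{j=1..k-1} phi_{k-1,j} rho(k-j)]
            / [1 - sum_{j=1..k-1} phi_{k-1,j} rho(j)],
  phi_{k,j} = phi_{k-1,j} - phi_{kk} phi_{k-1,k-j},  j = 1..k-1.
Step k = 1:
  phi_11 = rho(1) = -0.7046.
Step k = 2:
  phi_22 = [rho(2) - phi_11 rho(1)] / [1 - phi_11 rho(1)] = [0.624 - (-0.7046)(-0.7046)] / [1 - (-0.7046)(-0.7046)]
         = 0.12753884 / 0.50353884 = 0.253285.
  Update: phi_21 = phi_11 - phi_22 phi_11 = -0.7046 - (0.253285)(-0.7046) = -0.526135.
Step k = 3:
  phi_33 = [rho(3) - phi_21 rho(2) - phi_22 rho(1)] / [1 - phi_21 rho(1) - phi_22 rho(2)]
    numerator   = -0.6576 - (-0.526135)(0.624) - (0.253285)(-0.7046) = -0.1508269
    denominator = 1 - (-0.526135)(-0.7046) - (0.253285)(0.624) = 0.47123516
  phi_33 = -0.1508269 / 0.47123516 = -0.3201.
Therefore phi_{33} = -0.3201.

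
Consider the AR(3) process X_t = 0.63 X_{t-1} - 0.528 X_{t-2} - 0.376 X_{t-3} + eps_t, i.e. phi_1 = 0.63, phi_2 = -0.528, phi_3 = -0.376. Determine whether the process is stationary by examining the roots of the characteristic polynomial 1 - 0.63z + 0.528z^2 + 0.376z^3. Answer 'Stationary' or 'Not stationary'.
\text{Stationary}

The AR(p) characteristic polynomial is P(z) = 1 - 0.63z + 0.528z^2 + 0.376z^3.
Stationarity requires all roots to lie outside the unit circle, i.e. |z| > 1 for every root.
Degree 3: look for a simple real root z0 first, then factor out (1 - z/z0) and solve the remaining quadratic.
Testing z0 = -2.5: P(-2.5) = 1 + (-0.63)(-2.5) + (0.528)(-2.5)^2 + (0.376)(-2.5)^3
  = 1 + (1.575) + (3.3) + (-5.875) = 0.  So z_0 = -2.5 is a root, |z_0| = 2.5.
Divide out the factor (1 + 0.4 z) = (1 - z/z0) (since 1/z0 = -0.4):
  P(z) = (1 + 0.4 z)(1 + (-1.03) z + (0.94) z^2)
  [check: z-coef -1.03 - (-0.4) = -0.63; z^2-coef 0.94 - (-0.4)(-1.03) = 0.528; z^3-coef -(-0.4)(0.94) = 0.376.]
Remaining roots from the quadratic factor 1 + (-1.03) z + (0.94) z^2:
  Set 1 + (-1.03) z + (0.94) z^2 = 0, i.e. a z^2 + b z + c = 0 with a = 0.94, b = -1.03, c = 1.
  Discriminant D = b^2 - 4ac = (-1.03)^2 - 4*(0.94)*1 = 1.0609 - (3.76) = -2.6991.
  D < 0, so the roots are the complex-conjugate pair z = (-b +/- i sqrt(-D)) / (2a) = 0.5479 +/- 0.8739i.
  For a conjugate pair |z|^2 = z * conj(z) = (product of roots) = c/a = 1/(0.94) = 1.06383, so |z| = sqrt(1.06383) = 1.0314 for both roots.
Moduli of all roots: 2.5000, 1.0314, 1.0314.
All moduli strictly greater than 1? Yes.
Verdict: Stationary.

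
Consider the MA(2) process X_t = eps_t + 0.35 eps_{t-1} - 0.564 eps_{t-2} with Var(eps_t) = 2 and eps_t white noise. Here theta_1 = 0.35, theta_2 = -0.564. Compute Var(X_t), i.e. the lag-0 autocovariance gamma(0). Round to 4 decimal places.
\gamma(0) = 2.8812

For an MA(q) process X_t = eps_t + sum_i theta_i eps_{t-i} with
Var(eps_t) = sigma^2, the variance is
  gamma(0) = sigma^2 * (1 + sum_i theta_i^2).
  sum_i theta_i^2 = (0.35)^2 + (-0.564)^2 = 0.1225 + 0.318096 = 0.440596.
  gamma(0) = 2 * (1 + 0.440596) = 2 * 1.440596 = 2.881192, which rounds to 2.8812.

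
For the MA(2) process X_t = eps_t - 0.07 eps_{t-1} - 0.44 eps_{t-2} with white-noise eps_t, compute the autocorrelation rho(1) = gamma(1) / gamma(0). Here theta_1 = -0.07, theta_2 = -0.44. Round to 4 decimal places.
\rho(1) = -0.0327

For an MA(q) process with theta_0 = 1, the autocovariance is
  gamma(k) = sigma^2 * sum_{i=0..q-k} theta_i * theta_{i+k},
and rho(k) = gamma(k) / gamma(0). Sigma^2 cancels.
  numerator   = (1)*(-0.07) + (-0.07)*(-0.44) = -0.0392.
  denominator = (1)^2 + (-0.07)^2 + (-0.44)^2 = 1.1985.
  rho(1) = -0.0392 / 1.1985 = -0.0327.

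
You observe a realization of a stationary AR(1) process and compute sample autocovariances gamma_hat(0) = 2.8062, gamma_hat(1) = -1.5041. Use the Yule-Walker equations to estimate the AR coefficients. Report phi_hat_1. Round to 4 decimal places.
\hat\phi_{1} = -0.5360

The Yule-Walker equations for an AR(p) process read, in matrix form,
  Gamma_p phi = r_p,   with   (Gamma_p)_{ij} = gamma(|i - j|),
                       (r_p)_i = gamma(i),   i,j = 1..p.
Substitute the sample gammas (Toeplitz matrix and right-hand side of size 1):
  Gamma_p = [[2.8062]]
  r_p     = [-1.5041]
With p = 1 this is the single equation gamma(0) phi_1 = gamma(1):
  phi_hat_1 = gamma(1) / gamma(0) = -1.5041 / 2.8062 = -0.5360.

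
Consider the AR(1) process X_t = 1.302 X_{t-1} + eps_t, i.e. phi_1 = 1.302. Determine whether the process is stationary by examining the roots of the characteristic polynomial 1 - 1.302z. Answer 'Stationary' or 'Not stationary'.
\text{Not stationary}

The AR(p) characteristic polynomial is P(z) = 1 - 1.302z.
Stationarity requires all roots to lie outside the unit circle, i.e. |z| > 1 for every root.
This is linear in z: 1 + (-1.302) z = 0  =>  z = -1/(-1.302) = 0.768049,  |z| = 0.768049.
Moduli of all roots: 0.7680.
All moduli strictly greater than 1? No.
Verdict: Not stationary.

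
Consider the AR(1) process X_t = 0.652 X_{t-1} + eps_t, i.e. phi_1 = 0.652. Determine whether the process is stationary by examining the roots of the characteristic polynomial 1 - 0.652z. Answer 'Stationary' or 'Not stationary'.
\text{Stationary}

The AR(p) characteristic polynomial is P(z) = 1 - 0.652z.
Stationarity requires all roots to lie outside the unit circle, i.e. |z| > 1 for every root.
This is linear in z: 1 + (-0.652) z = 0  =>  z = -1/(-0.652) = 1.533742,  |z| = 1.533742.
Moduli of all roots: 1.5337.
All moduli strictly greater than 1? Yes.
Verdict: Stationary.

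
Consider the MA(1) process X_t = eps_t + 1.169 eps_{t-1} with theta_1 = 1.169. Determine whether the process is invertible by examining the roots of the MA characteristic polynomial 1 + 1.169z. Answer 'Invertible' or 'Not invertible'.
\text{Not invertible}

The MA(q) characteristic polynomial is P(z) = 1 + 1.169z.
Invertibility requires all roots to lie outside the unit circle, i.e. |z| > 1 for every root.
This is linear in z: 1 + (1.169) z = 0  =>  z = -1/(1.169) = -0.855432,  |z| = 0.855432.
Moduli of all roots: 0.8554.
All moduli strictly greater than 1? No.
Verdict: Not invertible.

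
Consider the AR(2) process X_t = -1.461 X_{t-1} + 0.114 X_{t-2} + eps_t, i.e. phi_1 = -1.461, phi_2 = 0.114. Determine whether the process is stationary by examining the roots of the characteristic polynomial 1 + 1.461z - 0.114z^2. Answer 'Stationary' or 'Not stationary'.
\text{Not stationary}

The AR(p) characteristic polynomial is P(z) = 1 + 1.461z - 0.114z^2.
Stationarity requires all roots to lie outside the unit circle, i.e. |z| > 1 for every root.
Set 1 + (1.461) z + (-0.114) z^2 = 0, i.e. a z^2 + b z + c = 0 with a = -0.114, b = 1.461, c = 1.
Discriminant D = b^2 - 4ac = (1.461)^2 - 4*(-0.114)*1 = 2.134521 - (-0.456) = 2.590521.
D >= 0, so the roots are real: z = (-b +/- sqrt(D)) / (2a) = (-1.461 +/- 1.60951) / (-0.228).
  z_1 = (-1.461 + 1.60951) / (-0.228) = -0.6514,   |z_1| = 0.6514.
  z_2 = (-1.461 - 1.60951) / (-0.228) = 13.4671,   |z_2| = 13.4671.
Moduli of all roots: 0.6514, 13.4671.
All moduli strictly greater than 1? No.
Verdict: Not stationary.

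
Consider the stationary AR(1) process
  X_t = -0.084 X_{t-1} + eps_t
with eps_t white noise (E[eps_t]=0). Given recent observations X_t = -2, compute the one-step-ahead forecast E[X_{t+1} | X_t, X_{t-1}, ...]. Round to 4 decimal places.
E[X_{t+1} \mid \mathcal F_t] = 0.1680

For an AR(p) model X_t = c + sum_i phi_i X_{t-i} + eps_t, the
one-step-ahead conditional mean is
  E[X_{t+1} | X_t, ...] = c + sum_i phi_i X_{t+1-i}.
Substitute known values:
  E[X_{t+1} | ...] = (-0.084) * (-2)
                   = 0.1680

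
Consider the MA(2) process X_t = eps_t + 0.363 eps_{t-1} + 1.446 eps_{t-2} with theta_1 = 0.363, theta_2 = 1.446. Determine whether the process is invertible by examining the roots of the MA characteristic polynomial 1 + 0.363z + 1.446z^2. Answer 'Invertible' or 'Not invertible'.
\text{Not invertible}

The MA(q) characteristic polynomial is P(z) = 1 + 0.363z + 1.446z^2.
Invertibility requires all roots to lie outside the unit circle, i.e. |z| > 1 for every root.
Set 1 + (0.363) z + (1.446) z^2 = 0, i.e. a z^2 + b z + c = 0 with a = 1.446, b = 0.363, c = 1.
Discriminant D = b^2 - 4ac = (0.363)^2 - 4*(1.446)*1 = 0.131769 - (5.784) = -5.652231.
D < 0, so the roots are the complex-conjugate pair z = (-b +/- i sqrt(-D)) / (2a) = -0.1255 +/- 0.8221i.
For a conjugate pair |z|^2 = z * conj(z) = (product of roots) = c/a = 1/(1.446) = 0.691563, so |z| = sqrt(0.691563) = 0.8316 for both roots.
Moduli of all roots: 0.8316, 0.8316.
All moduli strictly greater than 1? No.
Verdict: Not invertible.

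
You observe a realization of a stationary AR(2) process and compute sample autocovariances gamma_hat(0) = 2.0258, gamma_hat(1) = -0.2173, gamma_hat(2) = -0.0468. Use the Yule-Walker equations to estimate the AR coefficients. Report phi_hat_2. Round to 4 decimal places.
\hat\phi_{2} = -0.0350

The Yule-Walker equations for an AR(p) process read, in matrix form,
  Gamma_p phi = r_p,   with   (Gamma_p)_{ij} = gamma(|i - j|),
                       (r_p)_i = gamma(i),   i,j = 1..p.
Substitute the sample gammas (Toeplitz matrix and right-hand side of size 2):
  Gamma_p = [[2.0258, -0.2173], [-0.2173, 2.0258]]
  r_p     = [-0.2173, -0.0468]
Written out:
  2.0258 phi_1 - 0.2173 phi_2 = -0.2173
  -0.2173 phi_1 + 2.0258 phi_2 = -0.0468
Solve by Cramer's rule:
  det = gamma(0)^2 - gamma(1)^2 = (2.0258)^2 - (-0.2173)^2 = 4.10386564 - 0.04721929 = 4.05664635
  phi_hat_1 = [gamma(1) gamma(0) - gamma(1) gamma(2)] / det = [(-0.2173)(2.0258) - (-0.2173)(-0.0468)] / 4.05664635 = -0.45037598 / 4.05664635 = -0.111
  phi_hat_2 = [gamma(0) gamma(2) - gamma(1)^2] / det = [(2.0258)(-0.0468) - (-0.2173)^2] / 4.05664635 = -0.14202673 / 4.05664635 = -0.035
So phi_hat = [-0.1110, -0.0350].
Therefore phi_hat_2 = -0.0350.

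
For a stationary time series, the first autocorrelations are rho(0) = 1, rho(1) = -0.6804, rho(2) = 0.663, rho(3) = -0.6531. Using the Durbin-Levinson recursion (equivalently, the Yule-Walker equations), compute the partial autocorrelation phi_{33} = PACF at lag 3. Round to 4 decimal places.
\phi_{33} = -0.2520

The PACF at lag k is phi_{kk}, the last component of the solution
to the Yule-Walker system G_k phi = r_k where
  (G_k)_{ij} = rho(|i - j|), (r_k)_i = rho(i), i,j = 1..k.
Equivalently, Durbin-Levinson gives phi_{kk} iteratively:
  phi_{11} = rho(1)
  phi_{kk} = [rho(k) - sum_{j=1..k-1} phi_{k-1,j} rho(k-j)]
            / [1 - sum_{j=1..k-1} phi_{k-1,j} rho(j)],
  phi_{k,j} = phi_{k-1,j} - phi_{kk} phi_{k-1,k-j},  j = 1..k-1.
Step k = 1:
  phi_11 = rho(1) = -0.6804.
Step k = 2:
  phi_22 = [rho(2) - phi_11 rho(1)] / [1 - phi_11 rho(1)] = [0.663 - (-0.6804)(-0.6804)] / [1 - (-0.6804)(-0.6804)]
         = 0.20005584 / 0.53705584 = 0.372505.
  Update: phi_21 = phi_11 - phi_22 phi_11 = -0.6804 - (0.372505)(-0.6804) = -0.426948.
Step k = 3:
  phi_33 = [rho(3) - phi_21 rho(2) - phi_22 rho(1)] / [1 - phi_21 rho(1) - phi_22 rho(2)]
    numerator   = -0.6531 - (-0.426948)(0.663) - (0.372505)(-0.6804) = -0.1165814
    denominator = 1 - (-0.426948)(-0.6804) - (0.372505)(0.663) = 0.46253409
  phi_33 = -0.1165814 / 0.46253409 = -0.252.
Therefore phi_{33} = -0.2520.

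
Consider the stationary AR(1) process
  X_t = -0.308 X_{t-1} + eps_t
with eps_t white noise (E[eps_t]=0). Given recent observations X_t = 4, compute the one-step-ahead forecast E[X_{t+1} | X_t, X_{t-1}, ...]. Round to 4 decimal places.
E[X_{t+1} \mid \mathcal F_t] = -1.2320

For an AR(p) model X_t = c + sum_i phi_i X_{t-i} + eps_t, the
one-step-ahead conditional mean is
  E[X_{t+1} | X_t, ...] = c + sum_i phi_i X_{t+1-i}.
Substitute known values:
  E[X_{t+1} | ...] = (-0.308) * (4)
                   = -1.2320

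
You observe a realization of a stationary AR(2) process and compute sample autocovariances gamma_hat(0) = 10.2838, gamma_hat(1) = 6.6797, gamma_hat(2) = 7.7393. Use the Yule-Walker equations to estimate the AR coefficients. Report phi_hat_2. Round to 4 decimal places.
\hat\phi_{2} = 0.5720

The Yule-Walker equations for an AR(p) process read, in matrix form,
  Gamma_p phi = r_p,   with   (Gamma_p)_{ij} = gamma(|i - j|),
                       (r_p)_i = gamma(i),   i,j = 1..p.
Substitute the sample gammas (Toeplitz matrix and right-hand side of size 2):
  Gamma_p = [[10.2838, 6.6797], [6.6797, 10.2838]]
  r_p     = [6.6797, 7.7393]
Written out:
  10.2838 phi_1 + 6.6797 phi_2 = 6.6797
  6.6797 phi_1 + 10.2838 phi_2 = 7.7393
Solve by Cramer's rule:
  det = gamma(0)^2 - gamma(1)^2 = (10.2838)^2 - (6.6797)^2 = 105.75654244 - 44.61839209 = 61.13815035
  phi_hat_1 = [gamma(1) gamma(0) - gamma(1) gamma(2)] / det = [(6.6797)(10.2838) - (6.6797)(7.7393)] / 61.13815035 = 16.99649665 / 61.13815035 = 0.278
  phi_hat_2 = [gamma(0) gamma(2) - gamma(1)^2] / det = [(10.2838)(7.7393) - (6.6797)^2] / 61.13815035 = 34.97102125 / 61.13815035 = 0.572
So phi_hat = [0.2780, 0.5720].
Therefore phi_hat_2 = 0.5720.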